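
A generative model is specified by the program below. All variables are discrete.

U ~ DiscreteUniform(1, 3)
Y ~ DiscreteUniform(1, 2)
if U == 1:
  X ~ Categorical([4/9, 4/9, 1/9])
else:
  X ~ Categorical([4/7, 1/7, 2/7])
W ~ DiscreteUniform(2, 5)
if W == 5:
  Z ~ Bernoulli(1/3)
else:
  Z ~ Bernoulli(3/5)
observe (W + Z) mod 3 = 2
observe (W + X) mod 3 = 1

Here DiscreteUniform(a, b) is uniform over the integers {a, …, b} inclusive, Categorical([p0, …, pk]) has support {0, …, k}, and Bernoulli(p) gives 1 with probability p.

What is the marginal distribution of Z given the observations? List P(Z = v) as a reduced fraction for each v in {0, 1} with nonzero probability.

Enumerate traces; 18 have nonzero weight after conditioning:
  (U=1, Y=1, X=0, W=4, Z=1) weight 1/90
  (U=1, Y=1, X=2, W=2, Z=0) weight 1/540
  (U=1, Y=1, X=2, W=5, Z=0) weight 1/324
  (U=1, Y=2, X=0, W=4, Z=1) weight 1/90
  (U=1, Y=2, X=2, W=2, Z=0) weight 1/540
  (U=1, Y=2, X=2, W=5, Z=0) weight 1/324
  (U=2, Y=1, X=0, W=4, Z=1) weight 1/70
  (U=2, Y=1, X=2, W=2, Z=0) weight 1/210
  … 10 more
Group by Z:
  weight(Z=0) = 172/2835
  weight(Z=1) = 5/63
Total weight = 172/2835 + 5/63 = 397/2835
P(Z=0 | obs) = 172/2835 / 397/2835 = 172/397
P(Z=1 | obs) = 5/63 / 397/2835 = 225/397

P(Z=0) = 172/397, P(Z=1) = 225/397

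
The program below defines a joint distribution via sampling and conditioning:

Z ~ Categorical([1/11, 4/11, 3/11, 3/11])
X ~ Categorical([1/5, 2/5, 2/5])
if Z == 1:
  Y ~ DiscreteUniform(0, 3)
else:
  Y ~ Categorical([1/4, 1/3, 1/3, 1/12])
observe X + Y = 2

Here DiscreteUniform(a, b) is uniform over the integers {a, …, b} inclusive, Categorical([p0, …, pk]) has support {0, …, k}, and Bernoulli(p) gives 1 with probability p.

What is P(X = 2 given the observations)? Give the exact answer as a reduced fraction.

P(X = 2 | obs) = 11/31

Enumerate traces; 12 have nonzero weight after conditioning:
  (Z=0, X=0, Y=2) weight 1/165
  (Z=0, X=1, Y=1) weight 2/165
  (Z=0, X=2, Y=0) weight 1/110
  (Z=1, X=0, Y=2) weight 1/55
  (Z=1, X=1, Y=1) weight 2/55
  (Z=1, X=2, Y=0) weight 2/55
  (Z=2, X=0, Y=2) weight 1/55
  (Z=2, X=1, Y=1) weight 2/55
  … 4 more
Group by X:
  weight(X=0) = 2/33
  weight(X=1) = 4/33
  weight(X=2) = 1/10
Total weight = 2/33 + 4/33 + 1/10 = 31/110
P(X=0 | obs) = 2/33 / 31/110 = 20/93
P(X=1 | obs) = 4/33 / 31/110 = 40/93
P(X=2 | obs) = 1/10 / 31/110 = 11/31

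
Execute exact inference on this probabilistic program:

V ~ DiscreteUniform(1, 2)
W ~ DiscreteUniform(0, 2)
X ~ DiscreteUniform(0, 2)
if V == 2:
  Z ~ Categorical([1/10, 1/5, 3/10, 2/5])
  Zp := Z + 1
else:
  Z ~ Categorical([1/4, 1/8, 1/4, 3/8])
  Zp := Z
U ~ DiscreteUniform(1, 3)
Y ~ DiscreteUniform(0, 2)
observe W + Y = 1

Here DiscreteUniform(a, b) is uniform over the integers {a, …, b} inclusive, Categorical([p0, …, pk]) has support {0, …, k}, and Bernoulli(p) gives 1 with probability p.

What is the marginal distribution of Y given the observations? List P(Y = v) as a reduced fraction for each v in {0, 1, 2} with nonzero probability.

P(Y=0) = 1/2, P(Y=1) = 1/2

Enumerate traces; 144 have nonzero weight after conditioning:
  (V=1, W=0, X=0, Z=0, U=1, Y=1) weight 1/648
  (V=1, W=0, X=0, Z=0, U=2, Y=1) weight 1/648
  (V=1, W=0, X=0, Z=0, U=3, Y=1) weight 1/648
  (V=1, W=0, X=0, Z=1, U=1, Y=1) weight 1/1296
  (V=1, W=0, X=0, Z=1, U=2, Y=1) weight 1/1296
  (V=1, W=0, X=0, Z=1, U=3, Y=1) weight 1/1296
  (V=1, W=0, X=0, Z=2, U=1, Y=1) weight 1/648
  (V=1, W=0, X=0, Z=2, U=2, Y=1) weight 1/648
  (V=1, W=1, X=0, Z=0, U=1, Y=0) weight 1/648
  … 135 more
Group by Y:
  weight(Y=0) = 1/9
  weight(Y=1) = 1/9
Total weight = 1/9 + 1/9 = 2/9
P(Y=0 | obs) = 1/9 / 2/9 = 1/2
P(Y=1 | obs) = 1/9 / 2/9 = 1/2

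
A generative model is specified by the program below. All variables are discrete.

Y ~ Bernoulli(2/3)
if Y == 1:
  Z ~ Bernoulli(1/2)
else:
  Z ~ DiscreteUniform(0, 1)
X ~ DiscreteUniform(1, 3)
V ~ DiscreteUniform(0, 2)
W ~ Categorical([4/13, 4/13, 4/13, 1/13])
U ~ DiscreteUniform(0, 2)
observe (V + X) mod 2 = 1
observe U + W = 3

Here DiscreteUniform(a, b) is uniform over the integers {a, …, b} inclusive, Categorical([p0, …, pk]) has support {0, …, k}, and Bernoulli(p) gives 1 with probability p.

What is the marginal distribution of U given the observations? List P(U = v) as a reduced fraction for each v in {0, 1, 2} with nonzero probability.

Enumerate traces; 60 have nonzero weight after conditioning:
  (Y=0, Z=0, X=1, V=0, W=1, U=2) weight 2/1053
  (Y=0, Z=0, X=1, V=0, W=2, U=1) weight 2/1053
  (Y=0, Z=0, X=1, V=0, W=3, U=0) weight 1/2106
  (Y=0, Z=0, X=1, V=2, W=1, U=2) weight 2/1053
  (Y=0, Z=0, X=1, V=2, W=2, U=1) weight 2/1053
  (Y=0, Z=0, X=1, V=2, W=3, U=0) weight 1/2106
  (Y=0, Z=0, X=2, V=1, W=1, U=2) weight 2/1053
  (Y=0, Z=0, X=2, V=1, W=2, U=1) weight 2/1053
  … 52 more
Group by U:
  weight(U=0) = 5/351
  weight(U=1) = 20/351
  weight(U=2) = 20/351
Total weight = 5/351 + 20/351 + 20/351 = 5/39
P(U=0 | obs) = 5/351 / 5/39 = 1/9
P(U=1 | obs) = 20/351 / 5/39 = 4/9
P(U=2 | obs) = 20/351 / 5/39 = 4/9

P(U=0) = 1/9, P(U=1) = 4/9, P(U=2) = 4/9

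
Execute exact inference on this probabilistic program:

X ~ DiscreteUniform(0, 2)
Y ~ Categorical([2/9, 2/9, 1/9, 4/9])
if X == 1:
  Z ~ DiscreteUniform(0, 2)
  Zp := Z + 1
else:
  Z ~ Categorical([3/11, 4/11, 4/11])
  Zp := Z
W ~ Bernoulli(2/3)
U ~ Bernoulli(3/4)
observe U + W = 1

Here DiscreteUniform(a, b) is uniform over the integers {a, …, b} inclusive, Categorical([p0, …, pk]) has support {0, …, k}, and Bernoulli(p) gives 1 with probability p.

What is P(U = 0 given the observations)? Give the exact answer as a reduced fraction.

Enumerate traces; 72 have nonzero weight after conditioning:
  (X=0, Y=0, Z=0, W=0, U=1) weight 1/198
  (X=0, Y=0, Z=0, W=1, U=0) weight 1/297
  (X=0, Y=0, Z=1, W=0, U=1) weight 2/297
  (X=0, Y=0, Z=1, W=1, U=0) weight 4/891
  (X=0, Y=0, Z=2, W=0, U=1) weight 2/297
  (X=0, Y=0, Z=2, W=1, U=0) weight 4/891
  (X=0, Y=1, Z=0, W=0, U=1) weight 1/198
  (X=0, Y=1, Z=0, W=1, U=0) weight 1/297
  … 64 more
Group by U:
  weight(U=0) = 1/6
  weight(U=1) = 1/4
Total weight = 1/6 + 1/4 = 5/12
P(U=0 | obs) = 1/6 / 5/12 = 2/5
P(U=1 | obs) = 1/4 / 5/12 = 3/5

P(U = 0 | obs) = 2/5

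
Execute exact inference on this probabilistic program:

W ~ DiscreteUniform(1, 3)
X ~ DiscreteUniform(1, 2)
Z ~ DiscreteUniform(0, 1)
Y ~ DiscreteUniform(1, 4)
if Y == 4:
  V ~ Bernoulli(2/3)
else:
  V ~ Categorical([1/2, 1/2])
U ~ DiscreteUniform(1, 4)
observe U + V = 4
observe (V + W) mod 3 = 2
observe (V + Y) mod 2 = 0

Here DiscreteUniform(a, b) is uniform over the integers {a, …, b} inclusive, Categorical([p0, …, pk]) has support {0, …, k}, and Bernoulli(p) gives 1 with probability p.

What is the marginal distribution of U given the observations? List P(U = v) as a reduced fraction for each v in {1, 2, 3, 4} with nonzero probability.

P(U=3) = 6/11, P(U=4) = 5/11

Enumerate traces; 16 have nonzero weight after conditioning:
  (W=1, X=1, Z=0, Y=1, V=1, U=3) weight 1/384
  (W=1, X=1, Z=0, Y=3, V=1, U=3) weight 1/384
  (W=1, X=1, Z=1, Y=1, V=1, U=3) weight 1/384
  (W=1, X=1, Z=1, Y=3, V=1, U=3) weight 1/384
  (W=1, X=2, Z=0, Y=1, V=1, U=3) weight 1/384
  (W=1, X=2, Z=0, Y=3, V=1, U=3) weight 1/384
  (W=1, X=2, Z=1, Y=1, V=1, U=3) weight 1/384
  (W=1, X=2, Z=1, Y=3, V=1, U=3) weight 1/384
  (W=2, X=1, Z=0, Y=2, V=0, U=4) weight 1/384
  … 7 more
Group by U:
  weight(U=3) = 1/48
  weight(U=4) = 5/288
Total weight = 1/48 + 5/288 = 11/288
P(U=3 | obs) = 1/48 / 11/288 = 6/11
P(U=4 | obs) = 5/288 / 11/288 = 5/11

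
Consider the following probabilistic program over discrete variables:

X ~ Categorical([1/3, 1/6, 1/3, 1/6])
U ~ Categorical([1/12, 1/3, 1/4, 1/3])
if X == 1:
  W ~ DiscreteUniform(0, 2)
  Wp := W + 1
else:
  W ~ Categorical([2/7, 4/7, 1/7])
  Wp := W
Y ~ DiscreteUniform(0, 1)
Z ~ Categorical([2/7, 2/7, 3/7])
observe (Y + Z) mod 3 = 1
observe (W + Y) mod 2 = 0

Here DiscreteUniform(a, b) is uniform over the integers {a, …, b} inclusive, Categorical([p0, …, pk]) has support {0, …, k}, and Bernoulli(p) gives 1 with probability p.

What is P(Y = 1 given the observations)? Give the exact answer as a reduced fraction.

P(Y = 1 | obs) = 67/126

Enumerate traces; 48 have nonzero weight after conditioning:
  (X=0, U=0, W=0, Y=0, Z=1) weight 1/882
  (X=0, U=0, W=1, Y=1, Z=0) weight 1/441
  (X=0, U=0, W=2, Y=0, Z=1) weight 1/1764
  (X=0, U=1, W=0, Y=0, Z=1) weight 2/441
  (X=0, U=1, W=1, Y=1, Z=0) weight 4/441
  (X=0, U=1, W=2, Y=0, Z=1) weight 1/441
  (X=0, U=2, W=0, Y=0, Z=1) weight 1/294
  (X=0, U=2, W=1, Y=1, Z=0) weight 1/147
  … 40 more
Group by Y:
  weight(Y=0) = 59/882
  weight(Y=1) = 67/882
Total weight = 59/882 + 67/882 = 1/7
P(Y=0 | obs) = 59/882 / 1/7 = 59/126
P(Y=1 | obs) = 67/882 / 1/7 = 67/126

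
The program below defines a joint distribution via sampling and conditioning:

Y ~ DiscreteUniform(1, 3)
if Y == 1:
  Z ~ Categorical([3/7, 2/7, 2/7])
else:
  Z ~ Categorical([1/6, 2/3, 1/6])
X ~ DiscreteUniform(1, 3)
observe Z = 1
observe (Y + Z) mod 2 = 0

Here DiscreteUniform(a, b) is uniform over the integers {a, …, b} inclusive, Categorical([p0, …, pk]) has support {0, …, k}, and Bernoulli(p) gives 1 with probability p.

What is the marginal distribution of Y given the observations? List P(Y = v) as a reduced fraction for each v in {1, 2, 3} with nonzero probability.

Enumerate traces; 6 have nonzero weight after conditioning:
  (Y=1, Z=1, X=1) weight 2/63
  (Y=1, Z=1, X=2) weight 2/63
  (Y=1, Z=1, X=3) weight 2/63
  (Y=3, Z=1, X=1) weight 2/27
  (Y=3, Z=1, X=2) weight 2/27
  (Y=3, Z=1, X=3) weight 2/27
Group by Y:
  weight(Y=1) = 2/21
  weight(Y=3) = 2/9
Total weight = 2/21 + 2/9 = 20/63
P(Y=1 | obs) = 2/21 / 20/63 = 3/10
P(Y=3 | obs) = 2/9 / 20/63 = 7/10

P(Y=1) = 3/10, P(Y=3) = 7/10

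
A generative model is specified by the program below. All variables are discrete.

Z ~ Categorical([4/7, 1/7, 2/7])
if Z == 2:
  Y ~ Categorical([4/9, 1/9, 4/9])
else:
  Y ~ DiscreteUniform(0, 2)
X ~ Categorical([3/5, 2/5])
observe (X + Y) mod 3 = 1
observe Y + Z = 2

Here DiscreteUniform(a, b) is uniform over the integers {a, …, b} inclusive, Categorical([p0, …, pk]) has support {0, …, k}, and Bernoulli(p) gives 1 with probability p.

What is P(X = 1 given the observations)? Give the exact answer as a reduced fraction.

Enumerate traces; 2 have nonzero weight after conditioning:
  (Z=1, Y=1, X=0) weight 1/35
  (Z=2, Y=0, X=1) weight 16/315
Group by X:
  weight(X=0) = 1/35
  weight(X=1) = 16/315
Total weight = 1/35 + 16/315 = 5/63
P(X=0 | obs) = 1/35 / 5/63 = 9/25
P(X=1 | obs) = 16/315 / 5/63 = 16/25

P(X = 1 | obs) = 16/25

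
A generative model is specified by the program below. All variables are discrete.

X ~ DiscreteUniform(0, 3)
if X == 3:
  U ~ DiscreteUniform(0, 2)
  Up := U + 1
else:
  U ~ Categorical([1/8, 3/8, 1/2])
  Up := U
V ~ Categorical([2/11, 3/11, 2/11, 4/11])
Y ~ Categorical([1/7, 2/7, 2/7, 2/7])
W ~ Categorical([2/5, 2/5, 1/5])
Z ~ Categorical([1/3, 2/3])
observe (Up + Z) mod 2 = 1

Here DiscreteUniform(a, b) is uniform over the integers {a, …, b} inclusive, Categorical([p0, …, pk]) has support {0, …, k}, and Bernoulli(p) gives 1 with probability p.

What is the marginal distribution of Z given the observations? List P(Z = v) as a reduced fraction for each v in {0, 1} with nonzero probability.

P(Z=0) = 43/149, P(Z=1) = 106/149

Enumerate traces; 576 have nonzero weight after conditioning:
  (X=0, U=0, V=0, Y=0, W=0, Z=1) weight 1/4620
  (X=0, U=0, V=0, Y=0, W=1, Z=1) weight 1/4620
  (X=0, U=0, V=0, Y=0, W=2, Z=1) weight 1/9240
  (X=0, U=0, V=0, Y=1, W=0, Z=1) weight 1/2310
  (X=0, U=0, V=0, Y=1, W=1, Z=1) weight 1/2310
  (X=0, U=0, V=0, Y=1, W=2, Z=1) weight 1/4620
  (X=0, U=0, V=0, Y=2, W=0, Z=1) weight 1/2310
  (X=0, U=0, V=0, Y=2, W=1, Z=1) weight 1/2310
  (X=0, U=1, V=0, Y=0, W=0, Z=0) weight 1/3080
  … 567 more
Group by Z:
  weight(Z=0) = 43/288
  weight(Z=1) = 53/144
Total weight = 43/288 + 53/144 = 149/288
P(Z=0 | obs) = 43/288 / 149/288 = 43/149
P(Z=1 | obs) = 53/144 / 149/288 = 106/149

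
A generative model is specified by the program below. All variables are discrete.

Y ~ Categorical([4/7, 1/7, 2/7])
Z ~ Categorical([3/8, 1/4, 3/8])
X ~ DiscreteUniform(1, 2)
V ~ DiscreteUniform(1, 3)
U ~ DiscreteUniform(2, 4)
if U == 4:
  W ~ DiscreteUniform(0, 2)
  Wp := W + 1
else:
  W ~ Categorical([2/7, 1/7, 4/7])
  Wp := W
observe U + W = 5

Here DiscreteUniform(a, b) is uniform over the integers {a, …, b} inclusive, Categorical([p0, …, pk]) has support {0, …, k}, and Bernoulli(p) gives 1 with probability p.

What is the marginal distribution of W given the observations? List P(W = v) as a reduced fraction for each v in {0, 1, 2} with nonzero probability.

Enumerate traces; 108 have nonzero weight after conditioning:
  (Y=0, Z=0, X=1, V=1, U=3, W=2) weight 1/147
  (Y=0, Z=0, X=1, V=1, U=4, W=1) weight 1/252
  (Y=0, Z=0, X=1, V=2, U=3, W=2) weight 1/147
  (Y=0, Z=0, X=1, V=2, U=4, W=1) weight 1/252
  (Y=0, Z=0, X=1, V=3, U=3, W=2) weight 1/147
  (Y=0, Z=0, X=1, V=3, U=4, W=1) weight 1/252
  (Y=0, Z=0, X=2, V=1, U=3, W=2) weight 1/147
  (Y=0, Z=0, X=2, V=1, U=4, W=1) weight 1/252
  … 100 more
Group by W:
  weight(W=1) = 1/9
  weight(W=2) = 4/21
Total weight = 1/9 + 4/21 = 19/63
P(W=1 | obs) = 1/9 / 19/63 = 7/19
P(W=2 | obs) = 4/21 / 19/63 = 12/19

P(W=1) = 7/19, P(W=2) = 12/19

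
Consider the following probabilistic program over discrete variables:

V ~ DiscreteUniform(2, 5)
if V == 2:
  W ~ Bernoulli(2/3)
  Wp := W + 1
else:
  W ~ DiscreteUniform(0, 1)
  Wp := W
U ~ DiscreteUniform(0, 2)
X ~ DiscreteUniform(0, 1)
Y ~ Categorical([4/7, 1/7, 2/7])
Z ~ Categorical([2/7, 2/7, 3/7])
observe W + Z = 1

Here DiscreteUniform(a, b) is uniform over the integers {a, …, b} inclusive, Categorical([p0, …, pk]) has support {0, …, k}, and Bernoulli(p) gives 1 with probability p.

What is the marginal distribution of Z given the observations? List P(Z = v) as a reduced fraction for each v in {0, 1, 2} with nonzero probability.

Enumerate traces; 144 have nonzero weight after conditioning:
  (V=2, W=0, U=0, X=0, Y=0, Z=1) weight 1/441
  (V=2, W=0, U=0, X=0, Y=1, Z=1) weight 1/1764
  (V=2, W=0, U=0, X=0, Y=2, Z=1) weight 1/882
  (V=2, W=0, U=0, X=1, Y=0, Z=1) weight 1/441
  (V=2, W=0, U=0, X=1, Y=1, Z=1) weight 1/1764
  (V=2, W=0, U=0, X=1, Y=2, Z=1) weight 1/882
  (V=2, W=0, U=1, X=0, Y=0, Z=1) weight 1/441
  (V=2, W=0, U=1, X=0, Y=1, Z=1) weight 1/1764
  (V=2, W=1, U=0, X=0, Y=0, Z=0) weight 2/441
  … 135 more
Group by Z:
  weight(Z=0) = 13/84
  weight(Z=1) = 11/84
Total weight = 13/84 + 11/84 = 2/7
P(Z=0 | obs) = 13/84 / 2/7 = 13/24
P(Z=1 | obs) = 11/84 / 2/7 = 11/24

P(Z=0) = 13/24, P(Z=1) = 11/24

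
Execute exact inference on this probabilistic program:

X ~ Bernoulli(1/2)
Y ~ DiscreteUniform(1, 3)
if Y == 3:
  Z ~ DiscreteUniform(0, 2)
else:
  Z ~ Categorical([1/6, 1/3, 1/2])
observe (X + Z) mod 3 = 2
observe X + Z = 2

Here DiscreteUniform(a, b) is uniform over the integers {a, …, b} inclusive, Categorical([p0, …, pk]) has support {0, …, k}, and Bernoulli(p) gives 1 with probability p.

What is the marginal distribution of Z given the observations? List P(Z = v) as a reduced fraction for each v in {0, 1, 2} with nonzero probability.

P(Z=1) = 3/7, P(Z=2) = 4/7

Enumerate traces; 6 have nonzero weight after conditioning:
  (X=0, Y=1, Z=2) weight 1/12
  (X=0, Y=2, Z=2) weight 1/12
  (X=0, Y=3, Z=2) weight 1/18
  (X=1, Y=1, Z=1) weight 1/18
  (X=1, Y=2, Z=1) weight 1/18
  (X=1, Y=3, Z=1) weight 1/18
Group by Z:
  weight(Z=1) = 1/6
  weight(Z=2) = 2/9
Total weight = 1/6 + 2/9 = 7/18
P(Z=1 | obs) = 1/6 / 7/18 = 3/7
P(Z=2 | obs) = 2/9 / 7/18 = 4/7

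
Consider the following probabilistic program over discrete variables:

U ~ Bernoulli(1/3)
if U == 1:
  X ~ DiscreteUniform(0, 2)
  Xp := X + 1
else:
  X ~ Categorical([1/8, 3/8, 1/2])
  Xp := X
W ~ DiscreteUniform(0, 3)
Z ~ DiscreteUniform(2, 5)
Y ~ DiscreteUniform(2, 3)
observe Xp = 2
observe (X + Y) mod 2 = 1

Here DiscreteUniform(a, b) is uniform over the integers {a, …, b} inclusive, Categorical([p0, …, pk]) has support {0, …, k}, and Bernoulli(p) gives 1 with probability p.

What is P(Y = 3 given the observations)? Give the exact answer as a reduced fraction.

Enumerate traces; 32 have nonzero weight after conditioning:
  (U=0, X=2, W=0, Z=2, Y=3) weight 1/96
  (U=0, X=2, W=0, Z=3, Y=3) weight 1/96
  (U=0, X=2, W=0, Z=4, Y=3) weight 1/96
  (U=0, X=2, W=0, Z=5, Y=3) weight 1/96
  (U=0, X=2, W=1, Z=2, Y=3) weight 1/96
  (U=0, X=2, W=1, Z=3, Y=3) weight 1/96
  (U=0, X=2, W=1, Z=4, Y=3) weight 1/96
  (U=0, X=2, W=1, Z=5, Y=3) weight 1/96
  (U=1, X=1, W=0, Z=2, Y=2) weight 1/288
  … 23 more
Group by Y:
  weight(Y=2) = 1/18
  weight(Y=3) = 1/6
Total weight = 1/18 + 1/6 = 2/9
P(Y=2 | obs) = 1/18 / 2/9 = 1/4
P(Y=3 | obs) = 1/6 / 2/9 = 3/4

P(Y = 3 | obs) = 3/4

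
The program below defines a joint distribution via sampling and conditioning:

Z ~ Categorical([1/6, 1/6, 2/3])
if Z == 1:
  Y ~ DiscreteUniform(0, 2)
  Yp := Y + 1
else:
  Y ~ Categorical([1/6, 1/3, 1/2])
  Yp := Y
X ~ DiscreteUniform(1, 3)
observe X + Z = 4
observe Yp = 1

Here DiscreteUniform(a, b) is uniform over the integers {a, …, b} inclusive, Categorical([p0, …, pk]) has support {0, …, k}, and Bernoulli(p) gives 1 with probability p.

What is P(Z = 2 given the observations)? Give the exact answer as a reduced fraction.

Enumerate traces; 2 have nonzero weight after conditioning:
  (Z=1, Y=0, X=3) weight 1/54
  (Z=2, Y=1, X=2) weight 2/27
Group by Z:
  weight(Z=1) = 1/54
  weight(Z=2) = 2/27
Total weight = 1/54 + 2/27 = 5/54
P(Z=1 | obs) = 1/54 / 5/54 = 1/5
P(Z=2 | obs) = 2/27 / 5/54 = 4/5

P(Z = 2 | obs) = 4/5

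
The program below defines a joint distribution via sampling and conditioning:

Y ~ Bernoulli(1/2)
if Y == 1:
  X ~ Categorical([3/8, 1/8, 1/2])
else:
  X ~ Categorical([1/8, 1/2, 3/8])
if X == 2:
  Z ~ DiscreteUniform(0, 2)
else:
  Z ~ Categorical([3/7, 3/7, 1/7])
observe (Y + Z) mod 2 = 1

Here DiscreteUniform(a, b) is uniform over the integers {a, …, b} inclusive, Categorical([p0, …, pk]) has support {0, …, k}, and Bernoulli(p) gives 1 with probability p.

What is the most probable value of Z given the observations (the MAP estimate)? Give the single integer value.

Enumerate traces; 9 have nonzero weight after conditioning:
  (Y=0, X=0, Z=1) weight 3/112
  (Y=0, X=1, Z=1) weight 3/28
  (Y=0, X=2, Z=1) weight 1/16
  (Y=1, X=0, Z=0) weight 9/112
  (Y=1, X=0, Z=2) weight 3/112
  (Y=1, X=1, Z=0) weight 3/112
  (Y=1, X=1, Z=2) weight 1/112
  (Y=1, X=2, Z=0) weight 1/12
  … 1 more
Group by Z:
  weight(Z=0) = 4/21
  weight(Z=1) = 11/56
  weight(Z=2) = 5/42
Total weight = 4/21 + 11/56 + 5/42 = 85/168
P(Z=0 | obs) = 4/21 / 85/168 = 32/85
P(Z=1 | obs) = 11/56 / 85/168 = 33/85
P(Z=2 | obs) = 5/42 / 85/168 = 4/17
argmax = 1

argmax_v P(Z = v | obs) = 1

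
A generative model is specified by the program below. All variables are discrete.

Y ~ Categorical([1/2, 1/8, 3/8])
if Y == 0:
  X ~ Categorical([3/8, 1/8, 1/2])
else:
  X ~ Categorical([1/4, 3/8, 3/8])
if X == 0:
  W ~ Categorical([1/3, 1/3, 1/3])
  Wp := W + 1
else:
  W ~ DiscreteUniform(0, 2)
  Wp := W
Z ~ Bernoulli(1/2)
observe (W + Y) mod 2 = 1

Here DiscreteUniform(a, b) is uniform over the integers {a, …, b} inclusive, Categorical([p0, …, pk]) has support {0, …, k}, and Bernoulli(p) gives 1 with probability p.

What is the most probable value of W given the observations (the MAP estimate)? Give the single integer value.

argmax_v P(W = v | obs) = 1

Enumerate traces; 24 have nonzero weight after conditioning:
  (Y=0, X=0, W=1, Z=0) weight 1/32
  (Y=0, X=0, W=1, Z=1) weight 1/32
  (Y=0, X=1, W=1, Z=0) weight 1/96
  (Y=0, X=1, W=1, Z=1) weight 1/96
  (Y=0, X=2, W=1, Z=0) weight 1/24
  (Y=0, X=2, W=1, Z=1) weight 1/24
  (Y=1, X=0, W=0, Z=0) weight 1/192
  (Y=1, X=0, W=0, Z=1) weight 1/192
  (Y=1, X=0, W=2, Z=0) weight 1/192
  … 15 more
Group by W:
  weight(W=0) = 1/24
  weight(W=1) = 7/24
  weight(W=2) = 1/24
Total weight = 1/24 + 7/24 + 1/24 = 3/8
P(W=0 | obs) = 1/24 / 3/8 = 1/9
P(W=1 | obs) = 7/24 / 3/8 = 7/9
P(W=2 | obs) = 1/24 / 3/8 = 1/9
argmax = 1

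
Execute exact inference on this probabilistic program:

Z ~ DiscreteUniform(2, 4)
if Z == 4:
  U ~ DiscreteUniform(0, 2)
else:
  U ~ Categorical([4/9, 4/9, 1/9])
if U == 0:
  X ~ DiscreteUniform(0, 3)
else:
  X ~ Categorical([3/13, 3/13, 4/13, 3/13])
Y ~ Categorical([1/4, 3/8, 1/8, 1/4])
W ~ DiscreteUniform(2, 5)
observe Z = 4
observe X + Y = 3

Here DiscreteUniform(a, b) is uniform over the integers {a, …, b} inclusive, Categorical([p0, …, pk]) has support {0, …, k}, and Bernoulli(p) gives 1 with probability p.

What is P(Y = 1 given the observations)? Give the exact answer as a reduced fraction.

P(Y = 1 | obs) = 27/64

Enumerate traces; 48 have nonzero weight after conditioning:
  (Z=4, U=0, X=0, Y=3, W=2) weight 1/576
  (Z=4, U=0, X=0, Y=3, W=3) weight 1/576
  (Z=4, U=0, X=0, Y=3, W=4) weight 1/576
  (Z=4, U=0, X=0, Y=3, W=5) weight 1/576
  (Z=4, U=0, X=1, Y=2, W=2) weight 1/1152
  (Z=4, U=0, X=1, Y=2, W=3) weight 1/1152
  (Z=4, U=0, X=1, Y=2, W=4) weight 1/1152
  (Z=4, U=0, X=1, Y=2, W=5) weight 1/1152
  (Z=4, U=0, X=2, Y=1, W=2) weight 1/384
  (Z=4, U=0, X=3, Y=0, W=2) weight 1/576
  … 38 more
Group by Y:
  weight(Y=0) = 37/1872
  weight(Y=1) = 15/416
  weight(Y=2) = 37/3744
  weight(Y=3) = 37/1872
Total weight = 37/1872 + 15/416 + 37/3744 + 37/1872 = 10/117
P(Y=0 | obs) = 37/1872 / 10/117 = 37/160
P(Y=1 | obs) = 15/416 / 10/117 = 27/64
P(Y=2 | obs) = 37/3744 / 10/117 = 37/320
P(Y=3 | obs) = 37/1872 / 10/117 = 37/160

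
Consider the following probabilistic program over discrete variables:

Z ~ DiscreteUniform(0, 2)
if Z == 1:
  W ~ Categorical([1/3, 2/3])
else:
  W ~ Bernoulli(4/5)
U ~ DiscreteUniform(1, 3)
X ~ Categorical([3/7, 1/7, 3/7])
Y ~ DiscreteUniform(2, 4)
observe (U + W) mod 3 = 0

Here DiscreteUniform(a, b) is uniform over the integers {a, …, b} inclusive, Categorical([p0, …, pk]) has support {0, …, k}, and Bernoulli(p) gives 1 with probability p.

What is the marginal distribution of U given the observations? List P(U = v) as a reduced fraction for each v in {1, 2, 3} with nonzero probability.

P(U=2) = 34/45, P(U=3) = 11/45

Enumerate traces; 54 have nonzero weight after conditioning:
  (Z=0, W=0, U=3, X=0, Y=2) weight 1/315
  (Z=0, W=0, U=3, X=0, Y=3) weight 1/315
  (Z=0, W=0, U=3, X=0, Y=4) weight 1/315
  (Z=0, W=0, U=3, X=1, Y=2) weight 1/945
  (Z=0, W=0, U=3, X=1, Y=3) weight 1/945
  (Z=0, W=0, U=3, X=1, Y=4) weight 1/945
  (Z=0, W=0, U=3, X=2, Y=2) weight 1/315
  (Z=0, W=0, U=3, X=2, Y=3) weight 1/315
  (Z=0, W=1, U=2, X=0, Y=2) weight 4/315
  … 45 more
Group by U:
  weight(U=2) = 34/135
  weight(U=3) = 11/135
Total weight = 34/135 + 11/135 = 1/3
P(U=2 | obs) = 34/135 / 1/3 = 34/45
P(U=3 | obs) = 11/135 / 1/3 = 11/45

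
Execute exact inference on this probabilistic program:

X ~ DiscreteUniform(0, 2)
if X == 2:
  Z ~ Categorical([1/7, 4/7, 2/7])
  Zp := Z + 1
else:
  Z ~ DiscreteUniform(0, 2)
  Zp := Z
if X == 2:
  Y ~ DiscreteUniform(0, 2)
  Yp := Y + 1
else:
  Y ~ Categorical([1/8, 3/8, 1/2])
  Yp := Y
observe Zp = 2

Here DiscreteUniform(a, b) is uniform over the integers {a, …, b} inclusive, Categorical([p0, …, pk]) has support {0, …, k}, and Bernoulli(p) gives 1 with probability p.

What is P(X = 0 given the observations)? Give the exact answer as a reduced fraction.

P(X = 0 | obs) = 7/26

Enumerate traces; 9 have nonzero weight after conditioning:
  (X=0, Z=2, Y=0) weight 1/72
  (X=0, Z=2, Y=1) weight 1/24
  (X=0, Z=2, Y=2) weight 1/18
  (X=1, Z=2, Y=0) weight 1/72
  (X=1, Z=2, Y=1) weight 1/24
  (X=1, Z=2, Y=2) weight 1/18
  (X=2, Z=1, Y=0) weight 4/63
  (X=2, Z=1, Y=1) weight 4/63
  … 1 more
Group by X:
  weight(X=0) = 1/9
  weight(X=1) = 1/9
  weight(X=2) = 4/21
Total weight = 1/9 + 1/9 + 4/21 = 26/63
P(X=0 | obs) = 1/9 / 26/63 = 7/26
P(X=1 | obs) = 1/9 / 26/63 = 7/26
P(X=2 | obs) = 4/21 / 26/63 = 6/13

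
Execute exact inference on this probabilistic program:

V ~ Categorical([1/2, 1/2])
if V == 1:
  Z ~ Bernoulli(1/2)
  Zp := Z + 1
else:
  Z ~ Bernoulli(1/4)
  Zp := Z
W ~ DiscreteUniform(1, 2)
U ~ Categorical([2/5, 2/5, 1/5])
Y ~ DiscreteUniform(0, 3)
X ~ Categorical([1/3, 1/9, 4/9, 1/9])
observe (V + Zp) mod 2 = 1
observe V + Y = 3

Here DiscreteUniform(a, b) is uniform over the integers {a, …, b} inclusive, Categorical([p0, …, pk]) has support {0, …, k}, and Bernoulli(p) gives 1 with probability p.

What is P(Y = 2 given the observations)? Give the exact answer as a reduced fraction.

P(Y = 2 | obs) = 2/3

Enumerate traces; 48 have nonzero weight after conditioning:
  (V=0, Z=1, W=1, U=0, Y=3, X=0) weight 1/480
  (V=0, Z=1, W=1, U=0, Y=3, X=1) weight 1/1440
  (V=0, Z=1, W=1, U=0, Y=3, X=2) weight 1/360
  (V=0, Z=1, W=1, U=0, Y=3, X=3) weight 1/1440
  (V=0, Z=1, W=1, U=1, Y=3, X=0) weight 1/480
  (V=0, Z=1, W=1, U=1, Y=3, X=1) weight 1/1440
  (V=0, Z=1, W=1, U=1, Y=3, X=2) weight 1/360
  (V=0, Z=1, W=1, U=1, Y=3, X=3) weight 1/1440
  (V=1, Z=1, W=1, U=0, Y=2, X=0) weight 1/240
  … 39 more
Group by Y:
  weight(Y=2) = 1/16
  weight(Y=3) = 1/32
Total weight = 1/16 + 1/32 = 3/32
P(Y=2 | obs) = 1/16 / 3/32 = 2/3
P(Y=3 | obs) = 1/32 / 3/32 = 1/3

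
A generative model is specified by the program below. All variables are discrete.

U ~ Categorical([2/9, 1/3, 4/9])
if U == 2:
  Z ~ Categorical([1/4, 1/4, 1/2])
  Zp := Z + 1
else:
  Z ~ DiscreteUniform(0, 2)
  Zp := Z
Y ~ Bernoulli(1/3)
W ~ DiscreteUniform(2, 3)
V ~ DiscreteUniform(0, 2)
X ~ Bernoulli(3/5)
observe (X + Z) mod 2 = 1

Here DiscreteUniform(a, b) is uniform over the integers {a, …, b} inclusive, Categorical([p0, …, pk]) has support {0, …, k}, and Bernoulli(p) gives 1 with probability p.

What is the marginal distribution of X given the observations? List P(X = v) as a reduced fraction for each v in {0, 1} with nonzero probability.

Enumerate traces; 108 have nonzero weight after conditioning:
  (U=0, Z=0, Y=0, W=2, V=0, X=1) weight 2/405
  (U=0, Z=0, Y=0, W=2, V=1, X=1) weight 2/405
  (U=0, Z=0, Y=0, W=2, V=2, X=1) weight 2/405
  (U=0, Z=0, Y=0, W=3, V=0, X=1) weight 2/405
  (U=0, Z=0, Y=0, W=3, V=1, X=1) weight 2/405
  (U=0, Z=0, Y=0, W=3, V=2, X=1) weight 2/405
  (U=0, Z=0, Y=1, W=2, V=0, X=1) weight 1/405
  (U=0, Z=0, Y=1, W=2, V=1, X=1) weight 1/405
  (U=0, Z=1, Y=0, W=2, V=0, X=0) weight 4/1215
  … 99 more
Group by X:
  weight(X=0) = 16/135
  weight(X=1) = 19/45
Total weight = 16/135 + 19/45 = 73/135
P(X=0 | obs) = 16/135 / 73/135 = 16/73
P(X=1 | obs) = 19/45 / 73/135 = 57/73

P(X=0) = 16/73, P(X=1) = 57/73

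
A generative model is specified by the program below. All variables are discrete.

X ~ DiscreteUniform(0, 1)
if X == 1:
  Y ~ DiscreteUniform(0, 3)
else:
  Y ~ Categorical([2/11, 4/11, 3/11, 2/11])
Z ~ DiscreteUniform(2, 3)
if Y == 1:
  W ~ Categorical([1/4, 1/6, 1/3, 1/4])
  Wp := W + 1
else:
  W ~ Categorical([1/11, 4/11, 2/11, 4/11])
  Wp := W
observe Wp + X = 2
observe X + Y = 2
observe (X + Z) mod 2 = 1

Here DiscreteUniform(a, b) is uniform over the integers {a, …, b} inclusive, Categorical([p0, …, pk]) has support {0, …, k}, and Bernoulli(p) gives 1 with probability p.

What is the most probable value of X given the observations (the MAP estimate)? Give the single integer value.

argmax_v P(X = v | obs) = 1

Enumerate traces; 2 have nonzero weight after conditioning:
  (X=0, Y=2, Z=3, W=2) weight 3/242
  (X=1, Y=1, Z=2, W=0) weight 1/64
Group by X:
  weight(X=0) = 3/242
  weight(X=1) = 1/64
Total weight = 3/242 + 1/64 = 217/7744
P(X=0 | obs) = 3/242 / 217/7744 = 96/217
P(X=1 | obs) = 1/64 / 217/7744 = 121/217
argmax = 1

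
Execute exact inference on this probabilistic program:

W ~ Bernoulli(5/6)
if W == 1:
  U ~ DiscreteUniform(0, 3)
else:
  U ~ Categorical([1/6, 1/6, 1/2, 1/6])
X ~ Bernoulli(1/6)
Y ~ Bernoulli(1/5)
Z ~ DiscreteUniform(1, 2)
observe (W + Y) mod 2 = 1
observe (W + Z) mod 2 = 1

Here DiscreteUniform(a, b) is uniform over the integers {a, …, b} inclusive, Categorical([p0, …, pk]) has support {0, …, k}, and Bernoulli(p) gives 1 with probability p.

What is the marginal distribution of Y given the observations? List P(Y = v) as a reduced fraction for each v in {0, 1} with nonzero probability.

Enumerate traces; 16 have nonzero weight after conditioning:
  (W=0, U=0, X=0, Y=1, Z=1) weight 1/432
  (W=0, U=0, X=1, Y=1, Z=1) weight 1/2160
  (W=0, U=1, X=0, Y=1, Z=1) weight 1/432
  (W=0, U=1, X=1, Y=1, Z=1) weight 1/2160
  (W=0, U=2, X=0, Y=1, Z=1) weight 1/144
  (W=0, U=2, X=1, Y=1, Z=1) weight 1/720
  (W=0, U=3, X=0, Y=1, Z=1) weight 1/432
  (W=0, U=3, X=1, Y=1, Z=1) weight 1/2160
  (W=1, U=0, X=0, Y=0, Z=2) weight 5/72
  … 7 more
Group by Y:
  weight(Y=0) = 1/3
  weight(Y=1) = 1/60
Total weight = 1/3 + 1/60 = 7/20
P(Y=0 | obs) = 1/3 / 7/20 = 20/21
P(Y=1 | obs) = 1/60 / 7/20 = 1/21

P(Y=0) = 20/21, P(Y=1) = 1/21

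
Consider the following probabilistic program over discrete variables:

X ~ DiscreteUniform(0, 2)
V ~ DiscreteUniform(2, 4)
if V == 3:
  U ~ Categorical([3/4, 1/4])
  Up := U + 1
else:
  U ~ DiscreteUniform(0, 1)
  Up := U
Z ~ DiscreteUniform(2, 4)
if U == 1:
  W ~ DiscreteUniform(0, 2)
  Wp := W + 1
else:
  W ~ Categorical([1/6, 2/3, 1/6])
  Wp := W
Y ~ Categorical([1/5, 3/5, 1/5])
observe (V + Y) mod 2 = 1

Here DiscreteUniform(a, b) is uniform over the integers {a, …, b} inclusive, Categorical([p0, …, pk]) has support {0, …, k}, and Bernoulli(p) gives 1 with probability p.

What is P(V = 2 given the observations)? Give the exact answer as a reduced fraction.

Enumerate traces; 216 have nonzero weight after conditioning:
  (X=0, V=2, U=0, Z=2, W=0, Y=1) weight 1/540
  (X=0, V=2, U=0, Z=2, W=1, Y=1) weight 1/135
  (X=0, V=2, U=0, Z=2, W=2, Y=1) weight 1/540
  (X=0, V=2, U=0, Z=3, W=0, Y=1) weight 1/540
  (X=0, V=2, U=0, Z=3, W=1, Y=1) weight 1/135
  (X=0, V=2, U=0, Z=3, W=2, Y=1) weight 1/540
  (X=0, V=2, U=0, Z=4, W=0, Y=1) weight 1/540
  (X=0, V=2, U=0, Z=4, W=1, Y=1) weight 1/135
  (X=0, V=3, U=0, Z=2, W=0, Y=0) weight 1/1080
  (X=0, V=4, U=0, Z=2, W=0, Y=1) weight 1/540
  … 206 more
Group by V:
  weight(V=2) = 1/5
  weight(V=3) = 2/15
  weight(V=4) = 1/5
Total weight = 1/5 + 2/15 + 1/5 = 8/15
P(V=2 | obs) = 1/5 / 8/15 = 3/8
P(V=3 | obs) = 2/15 / 8/15 = 1/4
P(V=4 | obs) = 1/5 / 8/15 = 3/8

P(V = 2 | obs) = 3/8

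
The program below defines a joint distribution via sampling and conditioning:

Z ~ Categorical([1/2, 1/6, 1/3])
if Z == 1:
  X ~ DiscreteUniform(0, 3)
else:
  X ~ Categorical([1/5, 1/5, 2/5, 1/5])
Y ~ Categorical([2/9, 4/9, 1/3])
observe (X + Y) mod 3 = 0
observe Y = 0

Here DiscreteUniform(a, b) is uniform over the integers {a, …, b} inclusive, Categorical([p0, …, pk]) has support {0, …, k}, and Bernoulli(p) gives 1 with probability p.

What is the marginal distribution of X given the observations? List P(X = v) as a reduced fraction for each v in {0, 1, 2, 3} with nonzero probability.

P(X=0) = 1/2, P(X=3) = 1/2

Enumerate traces; 6 have nonzero weight after conditioning:
  (Z=0, X=0, Y=0) weight 1/45
  (Z=0, X=3, Y=0) weight 1/45
  (Z=1, X=0, Y=0) weight 1/108
  (Z=1, X=3, Y=0) weight 1/108
  (Z=2, X=0, Y=0) weight 2/135
  (Z=2, X=3, Y=0) weight 2/135
Group by X:
  weight(X=0) = 5/108
  weight(X=3) = 5/108
Total weight = 5/108 + 5/108 = 5/54
P(X=0 | obs) = 5/108 / 5/54 = 1/2
P(X=3 | obs) = 5/108 / 5/54 = 1/2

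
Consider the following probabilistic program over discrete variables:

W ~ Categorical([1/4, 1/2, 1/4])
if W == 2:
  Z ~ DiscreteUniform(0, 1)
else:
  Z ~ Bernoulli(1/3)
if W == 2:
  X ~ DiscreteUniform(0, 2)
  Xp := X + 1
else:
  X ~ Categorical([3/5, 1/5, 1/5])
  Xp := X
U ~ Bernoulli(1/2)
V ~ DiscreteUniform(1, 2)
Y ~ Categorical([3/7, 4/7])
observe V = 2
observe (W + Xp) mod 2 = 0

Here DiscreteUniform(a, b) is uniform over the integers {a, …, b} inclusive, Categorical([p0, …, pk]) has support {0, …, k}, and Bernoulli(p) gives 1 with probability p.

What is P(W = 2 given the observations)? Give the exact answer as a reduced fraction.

P(W = 2 | obs) = 5/23

Enumerate traces; 32 have nonzero weight after conditioning:
  (W=0, Z=0, X=0, U=0, V=2, Y=0) weight 3/280
  (W=0, Z=0, X=0, U=0, V=2, Y=1) weight 1/70
  (W=0, Z=0, X=0, U=1, V=2, Y=0) weight 3/280
  (W=0, Z=0, X=0, U=1, V=2, Y=1) weight 1/70
  (W=0, Z=0, X=2, U=0, V=2, Y=0) weight 1/280
  (W=0, Z=0, X=2, U=0, V=2, Y=1) weight 1/210
  (W=0, Z=0, X=2, U=1, V=2, Y=0) weight 1/280
  (W=0, Z=0, X=2, U=1, V=2, Y=1) weight 1/210
  (W=1, Z=0, X=1, U=0, V=2, Y=0) weight 1/140
  (W=2, Z=0, X=1, U=0, V=2, Y=0) weight 1/224
  … 22 more
Group by W:
  weight(W=0) = 1/10
  weight(W=1) = 1/20
  weight(W=2) = 1/24
Total weight = 1/10 + 1/20 + 1/24 = 23/120
P(W=0 | obs) = 1/10 / 23/120 = 12/23
P(W=1 | obs) = 1/20 / 23/120 = 6/23
P(W=2 | obs) = 1/24 / 23/120 = 5/23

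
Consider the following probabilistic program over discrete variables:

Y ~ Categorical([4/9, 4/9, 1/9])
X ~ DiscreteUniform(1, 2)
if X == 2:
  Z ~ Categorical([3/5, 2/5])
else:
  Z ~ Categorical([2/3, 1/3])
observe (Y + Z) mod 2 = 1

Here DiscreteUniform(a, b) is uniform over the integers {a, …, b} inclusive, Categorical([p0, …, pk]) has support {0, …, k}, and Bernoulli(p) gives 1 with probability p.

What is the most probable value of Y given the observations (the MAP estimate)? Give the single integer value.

Enumerate traces; 6 have nonzero weight after conditioning:
  (Y=0, X=1, Z=1) weight 2/27
  (Y=0, X=2, Z=1) weight 4/45
  (Y=1, X=1, Z=0) weight 4/27
  (Y=1, X=2, Z=0) weight 2/15
  (Y=2, X=1, Z=1) weight 1/54
  (Y=2, X=2, Z=1) weight 1/45
Group by Y:
  weight(Y=0) = 22/135
  weight(Y=1) = 38/135
  weight(Y=2) = 11/270
Total weight = 22/135 + 38/135 + 11/270 = 131/270
P(Y=0 | obs) = 22/135 / 131/270 = 44/131
P(Y=1 | obs) = 38/135 / 131/270 = 76/131
P(Y=2 | obs) = 11/270 / 131/270 = 11/131
argmax = 1

argmax_v P(Y = v | obs) = 1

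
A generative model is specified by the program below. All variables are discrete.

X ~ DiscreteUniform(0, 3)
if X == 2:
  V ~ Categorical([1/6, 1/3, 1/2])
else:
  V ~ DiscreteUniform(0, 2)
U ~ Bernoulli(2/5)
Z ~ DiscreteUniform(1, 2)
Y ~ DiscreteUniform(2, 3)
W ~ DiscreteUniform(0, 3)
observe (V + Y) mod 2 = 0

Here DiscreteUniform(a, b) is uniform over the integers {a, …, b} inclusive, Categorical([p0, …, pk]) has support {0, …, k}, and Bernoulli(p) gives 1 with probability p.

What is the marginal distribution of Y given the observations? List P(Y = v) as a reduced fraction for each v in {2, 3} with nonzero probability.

P(Y=2) = 2/3, P(Y=3) = 1/3

Enumerate traces; 192 have nonzero weight after conditioning:
  (X=0, V=0, U=0, Z=1, Y=2, W=0) weight 1/320
  (X=0, V=0, U=0, Z=1, Y=2, W=1) weight 1/320
  (X=0, V=0, U=0, Z=1, Y=2, W=2) weight 1/320
  (X=0, V=0, U=0, Z=1, Y=2, W=3) weight 1/320
  (X=0, V=0, U=0, Z=2, Y=2, W=0) weight 1/320
  (X=0, V=0, U=0, Z=2, Y=2, W=1) weight 1/320
  (X=0, V=0, U=0, Z=2, Y=2, W=2) weight 1/320
  (X=0, V=0, U=0, Z=2, Y=2, W=3) weight 1/320
  (X=0, V=1, U=0, Z=1, Y=3, W=0) weight 1/320
  … 183 more
Group by Y:
  weight(Y=2) = 1/3
  weight(Y=3) = 1/6
Total weight = 1/3 + 1/6 = 1/2
P(Y=2 | obs) = 1/3 / 1/2 = 2/3
P(Y=3 | obs) = 1/6 / 1/2 = 1/3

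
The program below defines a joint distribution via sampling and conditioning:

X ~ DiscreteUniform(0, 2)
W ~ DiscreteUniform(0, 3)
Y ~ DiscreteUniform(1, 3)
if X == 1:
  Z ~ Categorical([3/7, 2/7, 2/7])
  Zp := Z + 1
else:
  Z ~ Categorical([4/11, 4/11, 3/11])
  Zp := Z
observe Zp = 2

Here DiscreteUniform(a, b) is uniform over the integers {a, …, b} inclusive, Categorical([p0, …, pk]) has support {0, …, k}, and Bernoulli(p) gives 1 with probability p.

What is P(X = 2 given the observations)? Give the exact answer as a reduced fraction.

P(X = 2 | obs) = 21/64

Enumerate traces; 36 have nonzero weight after conditioning:
  (X=0, W=0, Y=1, Z=2) weight 1/132
  (X=0, W=0, Y=2, Z=2) weight 1/132
  (X=0, W=0, Y=3, Z=2) weight 1/132
  (X=0, W=1, Y=1, Z=2) weight 1/132
  (X=0, W=1, Y=2, Z=2) weight 1/132
  (X=0, W=1, Y=3, Z=2) weight 1/132
  (X=0, W=2, Y=1, Z=2) weight 1/132
  (X=0, W=2, Y=2, Z=2) weight 1/132
  (X=1, W=0, Y=1, Z=1) weight 1/126
  (X=2, W=0, Y=1, Z=2) weight 1/132
  … 26 more
Group by X:
  weight(X=0) = 1/11
  weight(X=1) = 2/21
  weight(X=2) = 1/11
Total weight = 1/11 + 2/21 + 1/11 = 64/231
P(X=0 | obs) = 1/11 / 64/231 = 21/64
P(X=1 | obs) = 2/21 / 64/231 = 11/32
P(X=2 | obs) = 1/11 / 64/231 = 21/64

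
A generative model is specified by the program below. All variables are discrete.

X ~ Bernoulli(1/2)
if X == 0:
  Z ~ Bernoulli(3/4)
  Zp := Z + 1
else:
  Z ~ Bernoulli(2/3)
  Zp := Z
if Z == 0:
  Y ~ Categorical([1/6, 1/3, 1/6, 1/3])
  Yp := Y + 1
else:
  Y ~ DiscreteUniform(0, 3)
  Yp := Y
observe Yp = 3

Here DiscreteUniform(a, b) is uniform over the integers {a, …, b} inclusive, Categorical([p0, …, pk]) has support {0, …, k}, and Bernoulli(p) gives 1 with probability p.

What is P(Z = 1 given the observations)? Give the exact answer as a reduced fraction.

P(Z = 1 | obs) = 51/65

Enumerate traces; 4 have nonzero weight after conditioning:
  (X=0, Z=0, Y=2) weight 1/48
  (X=0, Z=1, Y=3) weight 3/32
  (X=1, Z=0, Y=2) weight 1/36
  (X=1, Z=1, Y=3) weight 1/12
Group by Z:
  weight(Z=0) = 7/144
  weight(Z=1) = 17/96
Total weight = 7/144 + 17/96 = 65/288
P(Z=0 | obs) = 7/144 / 65/288 = 14/65
P(Z=1 | obs) = 17/96 / 65/288 = 51/65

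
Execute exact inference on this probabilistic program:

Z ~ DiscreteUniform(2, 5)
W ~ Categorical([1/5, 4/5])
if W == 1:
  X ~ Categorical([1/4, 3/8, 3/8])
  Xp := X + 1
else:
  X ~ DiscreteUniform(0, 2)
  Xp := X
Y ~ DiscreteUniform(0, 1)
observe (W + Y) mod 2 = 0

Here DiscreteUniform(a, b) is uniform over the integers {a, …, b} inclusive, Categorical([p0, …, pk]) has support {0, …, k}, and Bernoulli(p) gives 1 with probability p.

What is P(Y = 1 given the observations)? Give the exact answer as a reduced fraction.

Enumerate traces; 24 have nonzero weight after conditioning:
  (Z=2, W=0, X=0, Y=0) weight 1/120
  (Z=2, W=0, X=1, Y=0) weight 1/120
  (Z=2, W=0, X=2, Y=0) weight 1/120
  (Z=2, W=1, X=0, Y=1) weight 1/40
  (Z=2, W=1, X=1, Y=1) weight 3/80
  (Z=2, W=1, X=2, Y=1) weight 3/80
  (Z=3, W=0, X=0, Y=0) weight 1/120
  (Z=3, W=0, X=1, Y=0) weight 1/120
  … 16 more
Group by Y:
  weight(Y=0) = 1/10
  weight(Y=1) = 2/5
Total weight = 1/10 + 2/5 = 1/2
P(Y=0 | obs) = 1/10 / 1/2 = 1/5
P(Y=1 | obs) = 2/5 / 1/2 = 4/5

P(Y = 1 | obs) = 4/5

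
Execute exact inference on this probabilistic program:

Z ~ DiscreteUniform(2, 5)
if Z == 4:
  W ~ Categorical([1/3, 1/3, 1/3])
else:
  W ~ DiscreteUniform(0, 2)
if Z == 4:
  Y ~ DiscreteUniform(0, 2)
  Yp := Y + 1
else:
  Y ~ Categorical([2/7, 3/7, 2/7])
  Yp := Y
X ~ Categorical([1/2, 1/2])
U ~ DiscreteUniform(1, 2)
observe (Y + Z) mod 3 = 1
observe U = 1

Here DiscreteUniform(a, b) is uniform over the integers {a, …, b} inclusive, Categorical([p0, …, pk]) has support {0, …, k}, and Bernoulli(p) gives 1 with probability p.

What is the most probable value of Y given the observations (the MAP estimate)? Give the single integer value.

argmax_v P(Y = v | obs) = 2

Enumerate traces; 24 have nonzero weight after conditioning:
  (Z=2, W=0, Y=2, X=0, U=1) weight 1/168
  (Z=2, W=0, Y=2, X=1, U=1) weight 1/168
  (Z=2, W=1, Y=2, X=0, U=1) weight 1/168
  (Z=2, W=1, Y=2, X=1, U=1) weight 1/168
  (Z=2, W=2, Y=2, X=0, U=1) weight 1/168
  (Z=2, W=2, Y=2, X=1, U=1) weight 1/168
  (Z=3, W=0, Y=1, X=0, U=1) weight 1/112
  (Z=3, W=0, Y=1, X=1, U=1) weight 1/112
  (Z=4, W=0, Y=0, X=0, U=1) weight 1/144
  … 15 more
Group by Y:
  weight(Y=0) = 1/24
  weight(Y=1) = 3/56
  weight(Y=2) = 1/14
Total weight = 1/24 + 3/56 + 1/14 = 1/6
P(Y=0 | obs) = 1/24 / 1/6 = 1/4
P(Y=1 | obs) = 3/56 / 1/6 = 9/28
P(Y=2 | obs) = 1/14 / 1/6 = 3/7
argmax = 2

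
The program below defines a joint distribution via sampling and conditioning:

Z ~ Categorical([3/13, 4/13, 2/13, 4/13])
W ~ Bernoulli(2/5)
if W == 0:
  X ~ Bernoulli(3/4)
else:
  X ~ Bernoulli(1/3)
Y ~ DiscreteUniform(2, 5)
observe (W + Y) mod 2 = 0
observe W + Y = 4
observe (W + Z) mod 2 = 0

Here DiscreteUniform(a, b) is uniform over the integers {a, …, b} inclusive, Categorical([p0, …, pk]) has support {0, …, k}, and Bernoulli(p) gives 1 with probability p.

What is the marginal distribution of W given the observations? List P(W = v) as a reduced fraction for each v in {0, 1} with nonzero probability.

P(W=0) = 15/31, P(W=1) = 16/31

Enumerate traces; 8 have nonzero weight after conditioning:
  (Z=0, W=0, X=0, Y=4) weight 9/1040
  (Z=0, W=0, X=1, Y=4) weight 27/1040
  (Z=1, W=1, X=0, Y=3) weight 4/195
  (Z=1, W=1, X=1, Y=3) weight 2/195
  (Z=2, W=0, X=0, Y=4) weight 3/520
  (Z=2, W=0, X=1, Y=4) weight 9/520
  (Z=3, W=1, X=0, Y=3) weight 4/195
  (Z=3, W=1, X=1, Y=3) weight 2/195
Group by W:
  weight(W=0) = 3/52
  weight(W=1) = 4/65
Total weight = 3/52 + 4/65 = 31/260
P(W=0 | obs) = 3/52 / 31/260 = 15/31
P(W=1 | obs) = 4/65 / 31/260 = 16/31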